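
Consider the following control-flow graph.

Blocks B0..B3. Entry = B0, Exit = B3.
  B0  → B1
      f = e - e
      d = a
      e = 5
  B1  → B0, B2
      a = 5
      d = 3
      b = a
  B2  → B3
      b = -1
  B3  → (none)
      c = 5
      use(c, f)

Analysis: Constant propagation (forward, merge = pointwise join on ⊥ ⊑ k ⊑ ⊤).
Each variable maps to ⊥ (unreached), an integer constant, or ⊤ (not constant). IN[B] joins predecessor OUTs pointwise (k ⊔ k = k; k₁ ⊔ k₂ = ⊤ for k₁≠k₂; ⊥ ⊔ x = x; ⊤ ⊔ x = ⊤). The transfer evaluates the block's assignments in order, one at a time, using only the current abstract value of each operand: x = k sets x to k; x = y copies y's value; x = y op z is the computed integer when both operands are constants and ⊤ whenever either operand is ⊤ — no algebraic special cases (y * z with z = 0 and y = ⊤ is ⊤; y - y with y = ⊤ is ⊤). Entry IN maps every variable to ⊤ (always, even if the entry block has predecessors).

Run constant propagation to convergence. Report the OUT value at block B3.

Per-block solution:
  B0: | IN=(all ⊤) | OUT={e:5; rest ⊤}
  B1: | IN={e:5; rest ⊤} | OUT={a:5, b:5, d:3, e:5; rest ⊤}
  B2: | IN={a:5, b:5, d:3, e:5; rest ⊤} | OUT={a:5, b:-1, d:3, e:5; rest ⊤}
  B3: | IN={a:5, b:-1, d:3, e:5; rest ⊤} | OUT={a:5, b:-1, c:5, d:3, e:5; rest ⊤}

Merge at B3: IN[B3] = OUT[B2] = {a: 5, b: -1, c: ⊤, d: 3, e: 5, f: ⊤}
Applying B3's transfer function to that IN value gives OUT[B3] (row B3 above).

Answer: {a: 5, b: -1, c: 5, d: 3, e: 5, f: ⊤}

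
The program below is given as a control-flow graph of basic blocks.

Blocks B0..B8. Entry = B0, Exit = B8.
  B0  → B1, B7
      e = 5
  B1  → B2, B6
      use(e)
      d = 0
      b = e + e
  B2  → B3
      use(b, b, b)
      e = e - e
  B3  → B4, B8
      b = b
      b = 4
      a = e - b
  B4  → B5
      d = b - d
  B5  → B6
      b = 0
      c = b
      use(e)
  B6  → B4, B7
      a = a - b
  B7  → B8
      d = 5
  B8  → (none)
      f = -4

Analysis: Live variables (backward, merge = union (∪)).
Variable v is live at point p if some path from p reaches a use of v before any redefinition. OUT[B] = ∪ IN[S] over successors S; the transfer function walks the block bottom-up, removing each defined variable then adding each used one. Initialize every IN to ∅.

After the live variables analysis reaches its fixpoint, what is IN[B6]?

Converged values:
  B0:   IN={a}   OUT={a, e}
  B1:   IN={a, e}   OUT={a, b, d, e}
  B2:   IN={b, d, e}   OUT={b, d, e}
  B3:   IN={b, d, e}   OUT={a, b, d, e}
  B4:   IN={a, b, d, e}   OUT={a, d, e}
  B5:   IN={a, d, e}   OUT={a, b, d, e}
  B6:   IN={a, b, d, e}   OUT={a, b, d, e}
  B7:   IN={}   OUT={}
  B8:   IN={}   OUT={}

Merge at B6: OUT[B6] = IN[B4] ⊔ IN[B7] = {a, b, d, e}
Applying B6's transfer function to that OUT value gives IN[B6] (row B6 above).

Answer: {a, b, d, e}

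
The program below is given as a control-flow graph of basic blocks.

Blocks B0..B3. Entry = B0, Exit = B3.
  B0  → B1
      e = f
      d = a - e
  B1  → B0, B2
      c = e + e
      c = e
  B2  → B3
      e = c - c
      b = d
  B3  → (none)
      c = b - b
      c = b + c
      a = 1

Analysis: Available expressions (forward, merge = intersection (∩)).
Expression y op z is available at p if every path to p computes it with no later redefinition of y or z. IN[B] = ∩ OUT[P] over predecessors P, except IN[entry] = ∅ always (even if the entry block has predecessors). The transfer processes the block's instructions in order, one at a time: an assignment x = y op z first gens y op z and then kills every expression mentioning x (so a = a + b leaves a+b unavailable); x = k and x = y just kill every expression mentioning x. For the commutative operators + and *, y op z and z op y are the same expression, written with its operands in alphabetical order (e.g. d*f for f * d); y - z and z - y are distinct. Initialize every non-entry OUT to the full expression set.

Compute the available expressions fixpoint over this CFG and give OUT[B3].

Fixpoint table:
  B0:   IN={}   OUT={a-e}
  B1:   IN={a-e}   OUT={a-e, e+e}
  B2:   IN={a-e, e+e}   OUT={c-c}
  B3:   IN={c-c}   OUT={b-b}

Merge at B3: IN[B3] = OUT[B2] = {c-c}
Applying B3's transfer function to that IN value gives OUT[B3] (row B3 above).

Answer: {b-b}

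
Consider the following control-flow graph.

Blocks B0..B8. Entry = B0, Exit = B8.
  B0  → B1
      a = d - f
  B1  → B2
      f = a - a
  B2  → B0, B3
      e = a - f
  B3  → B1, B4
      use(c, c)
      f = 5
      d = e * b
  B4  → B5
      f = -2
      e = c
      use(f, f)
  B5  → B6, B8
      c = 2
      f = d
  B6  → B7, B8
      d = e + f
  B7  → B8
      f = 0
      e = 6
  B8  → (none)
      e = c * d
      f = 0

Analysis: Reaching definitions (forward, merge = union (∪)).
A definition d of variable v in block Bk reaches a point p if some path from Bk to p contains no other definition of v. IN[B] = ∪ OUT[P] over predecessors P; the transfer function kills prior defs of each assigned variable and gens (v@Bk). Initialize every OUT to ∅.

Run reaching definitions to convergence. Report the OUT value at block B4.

Answer: {a@B0, d@B3, e@B4, f@B4}

Trace:
Fixpoint table:
  B0: | IN={a@B0, d@B3, e@B2, f@B1} | OUT={a@B0, d@B3, e@B2, f@B1}
  B1: | IN={a@B0, d@B3, e@B2, f@B1, f@B3} | OUT={a@B0, d@B3, e@B2, f@B1}
  B2: | IN={a@B0, d@B3, e@B2, f@B1} | OUT={a@B0, d@B3, e@B2, f@B1}
  B3: | IN={a@B0, d@B3, e@B2, f@B1} | OUT={a@B0, d@B3, e@B2, f@B3}
  B4: | IN={a@B0, d@B3, e@B2, f@B3} | OUT={a@B0, d@B3, e@B4, f@B4}
  B5: | IN={a@B0, d@B3, e@B4, f@B4} | OUT={a@B0, c@B5, d@B3, e@B4, f@B5}
  B6: | IN={a@B0, c@B5, d@B3, e@B4, f@B5} | OUT={a@B0, c@B5, d@B6, e@B4, f@B5}
  B7: | IN={a@B0, c@B5, d@B6, e@B4, f@B5} | OUT={a@B0, c@B5, d@B6, e@B7, f@B7}
  B8: | IN={a@B0, c@B5, d@B3, d@B6, e@B4, e@B7, f@B5, f@B7} | OUT={a@B0, c@B5, d@B3, d@B6, e@B8, f@B8}

Merge at B4: IN[B4] = OUT[B3] = {a@B0, d@B3, e@B2, f@B3}
Applying B4's transfer function to that IN value gives OUT[B4] (row B4 above).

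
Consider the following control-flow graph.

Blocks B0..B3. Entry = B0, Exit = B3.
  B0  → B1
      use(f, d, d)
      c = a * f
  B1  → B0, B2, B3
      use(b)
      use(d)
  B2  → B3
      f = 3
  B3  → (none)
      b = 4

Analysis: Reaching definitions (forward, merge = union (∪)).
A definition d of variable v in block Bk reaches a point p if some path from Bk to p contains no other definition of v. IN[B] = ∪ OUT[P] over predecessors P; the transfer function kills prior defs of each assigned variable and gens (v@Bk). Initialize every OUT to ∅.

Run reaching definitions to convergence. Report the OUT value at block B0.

Converged values:
  B0:   IN={c@B0}   OUT={c@B0}
  B1:   IN={c@B0}   OUT={c@B0}
  B2:   IN={c@B0}   OUT={c@B0, f@B2}
  B3:   IN={c@B0, f@B2}   OUT={b@B3, c@B0, f@B2}

Merge at B0 (entry node, so the boundary value {} is joined with the incoming edge(s)): IN[B0] = {} ⊔ OUT[B1] = {c@B0}
Applying B0's transfer function to that IN value gives OUT[B0] (row B0 above).

Answer: {c@B0}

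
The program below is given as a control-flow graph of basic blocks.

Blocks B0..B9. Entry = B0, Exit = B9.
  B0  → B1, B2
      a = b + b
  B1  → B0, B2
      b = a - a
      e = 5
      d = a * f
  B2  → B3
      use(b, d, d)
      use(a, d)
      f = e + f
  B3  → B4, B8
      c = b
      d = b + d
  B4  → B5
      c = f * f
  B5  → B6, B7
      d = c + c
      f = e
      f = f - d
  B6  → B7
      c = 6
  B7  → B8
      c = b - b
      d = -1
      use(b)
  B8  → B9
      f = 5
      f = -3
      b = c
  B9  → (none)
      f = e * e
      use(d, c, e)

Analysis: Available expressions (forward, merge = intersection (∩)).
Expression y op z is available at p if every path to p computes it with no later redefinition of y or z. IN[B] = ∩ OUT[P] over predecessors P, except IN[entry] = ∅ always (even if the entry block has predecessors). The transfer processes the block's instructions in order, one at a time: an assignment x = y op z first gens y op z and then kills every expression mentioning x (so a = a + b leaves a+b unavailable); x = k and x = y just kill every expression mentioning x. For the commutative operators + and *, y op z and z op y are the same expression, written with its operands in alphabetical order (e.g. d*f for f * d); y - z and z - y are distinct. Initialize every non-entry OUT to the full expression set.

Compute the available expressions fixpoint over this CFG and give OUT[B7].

Fixpoint table:
  B0: | IN={} | OUT={b+b}
  B1: | IN={b+b} | OUT={a*f, a-a}
  B2: | IN={} | OUT={}
  B3: | IN={} | OUT={}
  B4: | IN={} | OUT={f*f}
  B5: | IN={f*f} | OUT={c+c}
  B6: | IN={c+c} | OUT={}
  B7: | IN={} | OUT={b-b}
  B8: | IN={} | OUT={}
  B9: | IN={} | OUT={e*e}

Merge at B7: IN[B7] = OUT[B5] ∩ OUT[B6] = {}
Applying B7's transfer function to that IN value gives OUT[B7] (row B7 above).

Answer: {b-b}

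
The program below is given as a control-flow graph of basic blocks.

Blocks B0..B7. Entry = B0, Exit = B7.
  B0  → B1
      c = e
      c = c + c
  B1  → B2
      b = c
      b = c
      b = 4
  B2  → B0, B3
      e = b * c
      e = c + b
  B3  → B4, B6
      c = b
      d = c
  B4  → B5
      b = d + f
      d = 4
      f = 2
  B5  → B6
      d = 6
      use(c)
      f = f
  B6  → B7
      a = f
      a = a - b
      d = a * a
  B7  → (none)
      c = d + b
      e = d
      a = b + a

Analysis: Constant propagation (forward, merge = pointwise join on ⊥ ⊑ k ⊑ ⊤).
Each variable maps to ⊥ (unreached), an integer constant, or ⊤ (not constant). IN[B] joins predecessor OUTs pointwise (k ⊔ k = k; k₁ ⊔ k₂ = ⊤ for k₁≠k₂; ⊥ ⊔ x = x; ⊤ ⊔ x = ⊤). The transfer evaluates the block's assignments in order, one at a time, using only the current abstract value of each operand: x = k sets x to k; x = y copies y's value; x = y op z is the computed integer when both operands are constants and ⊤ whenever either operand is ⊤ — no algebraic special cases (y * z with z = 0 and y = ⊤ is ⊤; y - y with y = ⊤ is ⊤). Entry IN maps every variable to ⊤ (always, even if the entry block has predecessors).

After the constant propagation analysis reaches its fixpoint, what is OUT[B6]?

Converged values:
  B0: | IN=(all ⊤) | OUT=(all ⊤)
  B1: | IN=(all ⊤) | OUT={b:4; rest ⊤}
  B2: | IN={b:4; rest ⊤} | OUT={b:4; rest ⊤}
  B3: | IN={b:4; rest ⊤} | OUT={b:4, c:4, d:4; rest ⊤}
  B4: | IN={b:4, c:4, d:4; rest ⊤} | OUT={c:4, d:4, f:2; rest ⊤}
  B5: | IN={c:4, d:4, f:2; rest ⊤} | OUT={c:4, d:6, f:2; rest ⊤}
  B6: | IN={c:4; rest ⊤} | OUT={c:4; rest ⊤}
  B7: | IN={c:4; rest ⊤} | OUT=(all ⊤)

Merge at B6: IN[B6] = OUT[B3] ⊔ OUT[B5] = {a: ⊤, b: ⊤, c: 4, d: ⊤, e: ⊤, f: ⊤}
Applying B6's transfer function to that IN value gives OUT[B6] (row B6 above).

Answer: {a: ⊤, b: ⊤, c: 4, d: ⊤, e: ⊤, f: ⊤}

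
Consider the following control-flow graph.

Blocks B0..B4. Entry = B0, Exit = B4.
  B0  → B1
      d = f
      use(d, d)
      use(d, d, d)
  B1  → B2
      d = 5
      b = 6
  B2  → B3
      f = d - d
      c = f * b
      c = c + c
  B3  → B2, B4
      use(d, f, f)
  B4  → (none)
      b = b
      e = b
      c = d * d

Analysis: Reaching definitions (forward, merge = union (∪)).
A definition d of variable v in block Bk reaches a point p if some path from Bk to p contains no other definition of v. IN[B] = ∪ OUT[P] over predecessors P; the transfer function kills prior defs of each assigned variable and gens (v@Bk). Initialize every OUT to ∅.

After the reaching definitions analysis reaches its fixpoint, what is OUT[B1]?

Answer: {b@B1, d@B1}

Working:
Fixpoint table:
  B0:  IN={}  OUT={d@B0}
  B1:  IN={d@B0}  OUT={b@B1, d@B1}
  B2:  IN={b@B1, c@B2, d@B1, f@B2}  OUT={b@B1, c@B2, d@B1, f@B2}
  B3:  IN={b@B1, c@B2, d@B1, f@B2}  OUT={b@B1, c@B2, d@B1, f@B2}
  B4:  IN={b@B1, c@B2, d@B1, f@B2}  OUT={b@B4, c@B4, d@B1, e@B4, f@B2}

Merge at B1: IN[B1] = OUT[B0] = {d@B0}
Applying B1's transfer function to that IN value gives OUT[B1] (row B1 above).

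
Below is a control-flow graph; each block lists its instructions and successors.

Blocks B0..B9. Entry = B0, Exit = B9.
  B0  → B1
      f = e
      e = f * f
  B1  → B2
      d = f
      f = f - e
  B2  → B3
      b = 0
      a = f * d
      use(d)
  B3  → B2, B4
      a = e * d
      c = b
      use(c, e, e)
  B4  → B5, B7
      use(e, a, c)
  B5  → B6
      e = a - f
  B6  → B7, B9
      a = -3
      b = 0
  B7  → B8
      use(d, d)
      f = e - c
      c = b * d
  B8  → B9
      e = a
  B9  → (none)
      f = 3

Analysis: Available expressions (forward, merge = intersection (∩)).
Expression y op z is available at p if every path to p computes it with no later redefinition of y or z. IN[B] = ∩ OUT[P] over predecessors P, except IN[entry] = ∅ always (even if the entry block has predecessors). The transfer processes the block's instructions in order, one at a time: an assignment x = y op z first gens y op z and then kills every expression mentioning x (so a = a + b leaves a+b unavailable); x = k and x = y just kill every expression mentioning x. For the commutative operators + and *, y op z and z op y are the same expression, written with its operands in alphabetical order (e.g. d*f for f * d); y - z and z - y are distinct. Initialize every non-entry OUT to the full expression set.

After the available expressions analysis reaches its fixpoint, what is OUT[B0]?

Fixpoint table:
  B0:  IN={}  OUT={f*f}
  B1:  IN={f*f}  OUT={}
  B2:  IN={}  OUT={d*f}
  B3:  IN={d*f}  OUT={d*e, d*f}
  B4:  IN={d*e, d*f}  OUT={d*e, d*f}
  B5:  IN={d*e, d*f}  OUT={a-f, d*f}
  B6:  IN={a-f, d*f}  OUT={d*f}
  B7:  IN={d*f}  OUT={b*d}
  B8:  IN={b*d}  OUT={b*d}
  B9:  IN={}  OUT={}

B0 is the boundary node: IN[B0] = {}
Applying B0's transfer function to that IN value gives OUT[B0] (row B0 above).

Answer: {f*f}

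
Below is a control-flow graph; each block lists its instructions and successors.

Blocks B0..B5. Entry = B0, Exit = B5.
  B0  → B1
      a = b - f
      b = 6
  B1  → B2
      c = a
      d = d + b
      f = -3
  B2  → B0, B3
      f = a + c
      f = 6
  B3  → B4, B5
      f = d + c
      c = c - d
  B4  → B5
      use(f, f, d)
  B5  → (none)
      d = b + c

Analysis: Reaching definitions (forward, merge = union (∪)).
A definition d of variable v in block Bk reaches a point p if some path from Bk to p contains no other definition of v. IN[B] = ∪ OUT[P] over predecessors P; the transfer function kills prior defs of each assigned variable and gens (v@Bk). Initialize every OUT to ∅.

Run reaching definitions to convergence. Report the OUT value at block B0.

Answer: {a@B0, b@B0, c@B1, d@B1, f@B2}

Working:
Per-block solution:
  B0:   IN={a@B0, b@B0, c@B1, d@B1, f@B2}   OUT={a@B0, b@B0, c@B1, d@B1, f@B2}
  B1:   IN={a@B0, b@B0, c@B1, d@B1, f@B2}   OUT={a@B0, b@B0, c@B1, d@B1, f@B1}
  B2:   IN={a@B0, b@B0, c@B1, d@B1, f@B1}   OUT={a@B0, b@B0, c@B1, d@B1, f@B2}
  B3:   IN={a@B0, b@B0, c@B1, d@B1, f@B2}   OUT={a@B0, b@B0, c@B3, d@B1, f@B3}
  B4:   IN={a@B0, b@B0, c@B3, d@B1, f@B3}   OUT={a@B0, b@B0, c@B3, d@B1, f@B3}
  B5:   IN={a@B0, b@B0, c@B3, d@B1, f@B3}   OUT={a@B0, b@B0, c@B3, d@B5, f@B3}

Merge at B0 (entry node, so the boundary value {} is joined with the incoming edge(s)): IN[B0] = {} ⊔ OUT[B2] = {a@B0, b@B0, c@B1, d@B1, f@B2}
Applying B0's transfer function to that IN value gives OUT[B0] (row B0 above).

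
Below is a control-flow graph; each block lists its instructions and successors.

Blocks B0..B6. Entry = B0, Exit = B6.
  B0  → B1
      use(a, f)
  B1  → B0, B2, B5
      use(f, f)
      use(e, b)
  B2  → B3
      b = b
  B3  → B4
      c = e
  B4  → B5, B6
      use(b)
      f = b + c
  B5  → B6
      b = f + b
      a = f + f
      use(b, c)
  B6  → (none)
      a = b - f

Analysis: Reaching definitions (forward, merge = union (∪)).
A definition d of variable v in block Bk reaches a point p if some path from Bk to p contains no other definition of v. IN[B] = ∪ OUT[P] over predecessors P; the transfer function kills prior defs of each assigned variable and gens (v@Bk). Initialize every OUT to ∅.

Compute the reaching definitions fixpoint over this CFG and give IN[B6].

Fixpoint table:
  B0: | IN={} | OUT={}
  B1: | IN={} | OUT={}
  B2: | IN={} | OUT={b@B2}
  B3: | IN={b@B2} | OUT={b@B2, c@B3}
  B4: | IN={b@B2, c@B3} | OUT={b@B2, c@B3, f@B4}
  B5: | IN={b@B2, c@B3, f@B4} | OUT={a@B5, b@B5, c@B3, f@B4}
  B6: | IN={a@B5, b@B2, b@B5, c@B3, f@B4} | OUT={a@B6, b@B2, b@B5, c@B3, f@B4}

Merge at B6: IN[B6] = OUT[B4] ⊔ OUT[B5] = {a@B5, b@B2, b@B5, c@B3, f@B4}

Answer: {a@B5, b@B2, b@B5, c@B3, f@B4}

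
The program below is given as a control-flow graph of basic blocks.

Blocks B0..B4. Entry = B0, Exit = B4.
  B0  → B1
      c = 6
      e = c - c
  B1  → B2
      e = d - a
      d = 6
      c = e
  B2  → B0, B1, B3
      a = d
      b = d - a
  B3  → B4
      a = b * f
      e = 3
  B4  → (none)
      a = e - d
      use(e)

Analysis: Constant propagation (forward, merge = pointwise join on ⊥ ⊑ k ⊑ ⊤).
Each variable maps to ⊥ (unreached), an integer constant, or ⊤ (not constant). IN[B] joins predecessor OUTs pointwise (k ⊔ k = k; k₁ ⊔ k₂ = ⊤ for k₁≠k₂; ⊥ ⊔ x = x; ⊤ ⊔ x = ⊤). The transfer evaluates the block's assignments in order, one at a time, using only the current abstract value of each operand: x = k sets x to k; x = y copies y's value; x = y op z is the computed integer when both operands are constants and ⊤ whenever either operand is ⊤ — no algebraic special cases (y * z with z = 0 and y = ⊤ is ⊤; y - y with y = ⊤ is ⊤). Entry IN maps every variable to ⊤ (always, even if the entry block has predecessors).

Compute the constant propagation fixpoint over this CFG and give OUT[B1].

Answer: {a: ⊤, b: ⊤, c: ⊤, d: 6, e: ⊤, f: ⊤}

Trace:
Converged values:
  B0:  IN=(all ⊤)  OUT={c:6, e:0; rest ⊤}
  B1:  IN=(all ⊤)  OUT={d:6; rest ⊤}
  B2:  IN={d:6; rest ⊤}  OUT={a:6, b:0, d:6; rest ⊤}
  B3:  IN={a:6, b:0, d:6; rest ⊤}  OUT={b:0, d:6, e:3; rest ⊤}
  B4:  IN={b:0, d:6, e:3; rest ⊤}  OUT={a:-3, b:0, d:6, e:3; rest ⊤}

Merge at B1: IN[B1] = OUT[B0] ⊔ OUT[B2] = {a: ⊤, b: ⊤, c: ⊤, d: ⊤, e: ⊤, f: ⊤}
Applying B1's transfer function to that IN value gives OUT[B1] (row B1 above).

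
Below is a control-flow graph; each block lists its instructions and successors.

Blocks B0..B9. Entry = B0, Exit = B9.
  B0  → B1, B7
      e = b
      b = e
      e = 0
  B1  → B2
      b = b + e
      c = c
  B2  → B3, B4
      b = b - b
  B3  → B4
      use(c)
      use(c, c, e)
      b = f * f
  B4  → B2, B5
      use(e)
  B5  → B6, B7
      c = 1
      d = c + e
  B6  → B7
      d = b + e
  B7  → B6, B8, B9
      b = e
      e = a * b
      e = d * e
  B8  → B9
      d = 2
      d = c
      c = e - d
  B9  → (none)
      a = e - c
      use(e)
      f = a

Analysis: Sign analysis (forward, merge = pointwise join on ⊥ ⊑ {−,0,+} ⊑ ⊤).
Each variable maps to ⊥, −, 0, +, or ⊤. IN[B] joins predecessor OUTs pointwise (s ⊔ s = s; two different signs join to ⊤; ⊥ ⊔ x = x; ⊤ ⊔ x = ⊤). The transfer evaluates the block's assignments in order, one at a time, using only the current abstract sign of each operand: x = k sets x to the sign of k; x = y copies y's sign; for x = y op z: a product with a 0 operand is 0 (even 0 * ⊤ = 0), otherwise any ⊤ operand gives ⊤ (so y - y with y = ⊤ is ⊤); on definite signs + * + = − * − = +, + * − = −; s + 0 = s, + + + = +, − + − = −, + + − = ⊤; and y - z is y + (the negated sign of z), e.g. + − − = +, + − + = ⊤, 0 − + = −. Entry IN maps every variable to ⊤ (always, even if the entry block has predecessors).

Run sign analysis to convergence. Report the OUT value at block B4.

Answer: {a: ⊤, b: ⊤, c: ⊤, d: ⊤, e: 0, f: ⊤}

Derivation:
Per-block solution:
  B0: | IN=(all ⊤) | OUT={e:0; rest ⊤}
  B1: | IN={e:0; rest ⊤} | OUT={e:0; rest ⊤}
  B2: | IN={e:0; rest ⊤} | OUT={e:0; rest ⊤}
  B3: | IN={e:0; rest ⊤} | OUT={e:0; rest ⊤}
  B4: | IN={e:0; rest ⊤} | OUT={e:0; rest ⊤}
  B5: | IN={e:0; rest ⊤} | OUT={c:+, d:+, e:0; rest ⊤}
  B6: | IN={e:0; rest ⊤} | OUT={e:0; rest ⊤}
  B7: | IN={e:0; rest ⊤} | OUT={b:0, e:0; rest ⊤}
  B8: | IN={b:0, e:0; rest ⊤} | OUT={b:0, e:0; rest ⊤}
  B9: | IN={b:0, e:0; rest ⊤} | OUT={b:0, e:0; rest ⊤}

Merge at B4: IN[B4] = OUT[B2] ⊔ OUT[B3] = {a: ⊤, b: ⊤, c: ⊤, d: ⊤, e: 0, f: ⊤}
Applying B4's transfer function to that IN value gives OUT[B4] (row B4 above).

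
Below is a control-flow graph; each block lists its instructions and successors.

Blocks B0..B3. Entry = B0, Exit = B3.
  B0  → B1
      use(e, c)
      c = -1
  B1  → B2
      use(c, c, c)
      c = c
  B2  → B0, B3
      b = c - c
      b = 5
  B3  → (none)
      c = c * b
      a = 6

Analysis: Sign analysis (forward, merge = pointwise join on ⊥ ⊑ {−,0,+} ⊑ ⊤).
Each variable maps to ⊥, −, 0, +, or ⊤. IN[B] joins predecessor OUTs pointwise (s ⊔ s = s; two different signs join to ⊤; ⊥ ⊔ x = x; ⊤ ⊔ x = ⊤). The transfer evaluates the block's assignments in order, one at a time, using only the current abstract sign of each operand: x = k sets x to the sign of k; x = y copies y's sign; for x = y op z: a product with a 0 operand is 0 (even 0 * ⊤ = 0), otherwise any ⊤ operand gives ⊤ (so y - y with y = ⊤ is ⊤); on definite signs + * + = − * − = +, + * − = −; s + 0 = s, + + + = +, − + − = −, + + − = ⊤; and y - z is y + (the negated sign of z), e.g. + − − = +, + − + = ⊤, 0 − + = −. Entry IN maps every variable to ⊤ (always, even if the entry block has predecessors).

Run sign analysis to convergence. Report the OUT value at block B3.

Per-block solution:
  B0:  IN=(all ⊤)  OUT={c:-; rest ⊤}
  B1:  IN={c:-; rest ⊤}  OUT={c:-; rest ⊤}
  B2:  IN={c:-; rest ⊤}  OUT={b:+, c:-; rest ⊤}
  B3:  IN={b:+, c:-; rest ⊤}  OUT={a:+, b:+, c:-; rest ⊤}

Merge at B3: IN[B3] = OUT[B2] = {a: ⊤, b: +, c: -, d: ⊤, e: ⊤, f: ⊤}
Applying B3's transfer function to that IN value gives OUT[B3] (row B3 above).

Answer: {a: +, b: +, c: -, d: ⊤, e: ⊤, f: ⊤}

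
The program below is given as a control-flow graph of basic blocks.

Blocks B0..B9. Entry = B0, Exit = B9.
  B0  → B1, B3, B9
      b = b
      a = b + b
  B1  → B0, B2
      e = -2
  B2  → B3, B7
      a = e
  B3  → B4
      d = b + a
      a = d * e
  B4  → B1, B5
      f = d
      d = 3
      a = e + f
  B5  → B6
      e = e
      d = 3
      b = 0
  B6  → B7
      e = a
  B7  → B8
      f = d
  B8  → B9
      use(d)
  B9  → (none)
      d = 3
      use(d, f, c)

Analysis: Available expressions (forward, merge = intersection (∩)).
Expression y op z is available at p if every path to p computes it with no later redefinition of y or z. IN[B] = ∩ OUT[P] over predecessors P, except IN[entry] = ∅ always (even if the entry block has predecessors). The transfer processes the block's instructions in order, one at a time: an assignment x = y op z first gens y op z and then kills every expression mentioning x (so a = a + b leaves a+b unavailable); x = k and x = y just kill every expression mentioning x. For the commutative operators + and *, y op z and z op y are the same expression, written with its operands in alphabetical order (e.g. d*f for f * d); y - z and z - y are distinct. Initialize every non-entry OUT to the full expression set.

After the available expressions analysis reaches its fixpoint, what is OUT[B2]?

Answer: {b+b}

Working:
Per-block solution:
  B0:   IN={}   OUT={b+b}
  B1:   IN={b+b}   OUT={b+b}
  B2:   IN={b+b}   OUT={b+b}
  B3:   IN={b+b}   OUT={b+b, d*e}
  B4:   IN={b+b, d*e}   OUT={b+b, e+f}
  B5:   IN={b+b, e+f}   OUT={}
  B6:   IN={}   OUT={}
  B7:   IN={}   OUT={}
  B8:   IN={}   OUT={}
  B9:   IN={}   OUT={}

Merge at B2: IN[B2] = OUT[B1] = {b+b}
Applying B2's transfer function to that IN value gives OUT[B2] (row B2 above).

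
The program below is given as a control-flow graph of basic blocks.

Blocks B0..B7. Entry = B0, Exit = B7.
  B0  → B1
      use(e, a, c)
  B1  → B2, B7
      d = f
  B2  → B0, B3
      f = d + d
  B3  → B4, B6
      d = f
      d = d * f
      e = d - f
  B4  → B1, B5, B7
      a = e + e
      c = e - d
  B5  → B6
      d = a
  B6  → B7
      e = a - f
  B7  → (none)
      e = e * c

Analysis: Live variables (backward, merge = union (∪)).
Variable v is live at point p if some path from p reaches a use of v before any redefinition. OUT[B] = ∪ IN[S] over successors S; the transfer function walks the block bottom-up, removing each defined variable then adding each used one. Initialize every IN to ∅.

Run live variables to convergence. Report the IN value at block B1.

Answer: {a, c, e, f}

Derivation:
Converged values:
  B0: | IN={a, c, e, f} | OUT={a, c, e, f}
  B1: | IN={a, c, e, f} | OUT={a, c, d, e}
  B2: | IN={a, c, d, e} | OUT={a, c, e, f}
  B3: | IN={a, c, f} | OUT={a, c, d, e, f}
  B4: | IN={d, e, f} | OUT={a, c, e, f}
  B5: | IN={a, c, f} | OUT={a, c, f}
  B6: | IN={a, c, f} | OUT={c, e}
  B7: | IN={c, e} | OUT={}

Merge at B1: OUT[B1] = IN[B2] ⊔ IN[B7] = {a, c, d, e}
Applying B1's transfer function to that OUT value gives IN[B1] (row B1 above).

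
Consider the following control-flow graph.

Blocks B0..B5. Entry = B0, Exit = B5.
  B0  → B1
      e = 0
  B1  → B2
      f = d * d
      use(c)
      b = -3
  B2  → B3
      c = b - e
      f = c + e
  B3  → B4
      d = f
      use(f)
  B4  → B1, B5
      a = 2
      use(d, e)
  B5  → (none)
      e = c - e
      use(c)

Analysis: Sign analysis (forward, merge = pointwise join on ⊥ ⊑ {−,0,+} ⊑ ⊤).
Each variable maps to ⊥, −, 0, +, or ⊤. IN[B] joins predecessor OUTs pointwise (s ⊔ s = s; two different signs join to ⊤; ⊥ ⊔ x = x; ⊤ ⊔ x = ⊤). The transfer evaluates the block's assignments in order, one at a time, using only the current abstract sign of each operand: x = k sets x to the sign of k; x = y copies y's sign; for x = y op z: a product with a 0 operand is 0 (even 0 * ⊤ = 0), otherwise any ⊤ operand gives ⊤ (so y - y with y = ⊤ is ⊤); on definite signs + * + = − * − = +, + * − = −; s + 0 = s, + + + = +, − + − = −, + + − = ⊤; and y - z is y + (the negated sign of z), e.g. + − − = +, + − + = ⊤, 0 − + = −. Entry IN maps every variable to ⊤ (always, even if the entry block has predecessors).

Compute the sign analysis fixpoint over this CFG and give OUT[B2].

Answer: {a: ⊤, b: -, c: -, d: ⊤, e: 0, f: -}

Working:
Per-block solution:
  B0:  IN=(all ⊤)  OUT={e:0; rest ⊤}
  B1:  IN={e:0; rest ⊤}  OUT={b:-, e:0; rest ⊤}
  B2:  IN={b:-, e:0; rest ⊤}  OUT={b:-, c:-, e:0, f:-; rest ⊤}
  B3:  IN={b:-, c:-, e:0, f:-; rest ⊤}  OUT={b:-, c:-, d:-, e:0, f:-; rest ⊤}
  B4:  IN={b:-, c:-, d:-, e:0, f:-; rest ⊤}  OUT={a:+, b:-, c:-, d:-, e:0, f:-; rest ⊤}
  B5:  IN={a:+, b:-, c:-, d:-, e:0, f:-; rest ⊤}  OUT={a:+, b:-, c:-, d:-, e:-, f:-; rest ⊤}

Merge at B2: IN[B2] = OUT[B1] = {a: ⊤, b: -, c: ⊤, d: ⊤, e: 0, f: ⊤}
Applying B2's transfer function to that IN value gives OUT[B2] (row B2 above).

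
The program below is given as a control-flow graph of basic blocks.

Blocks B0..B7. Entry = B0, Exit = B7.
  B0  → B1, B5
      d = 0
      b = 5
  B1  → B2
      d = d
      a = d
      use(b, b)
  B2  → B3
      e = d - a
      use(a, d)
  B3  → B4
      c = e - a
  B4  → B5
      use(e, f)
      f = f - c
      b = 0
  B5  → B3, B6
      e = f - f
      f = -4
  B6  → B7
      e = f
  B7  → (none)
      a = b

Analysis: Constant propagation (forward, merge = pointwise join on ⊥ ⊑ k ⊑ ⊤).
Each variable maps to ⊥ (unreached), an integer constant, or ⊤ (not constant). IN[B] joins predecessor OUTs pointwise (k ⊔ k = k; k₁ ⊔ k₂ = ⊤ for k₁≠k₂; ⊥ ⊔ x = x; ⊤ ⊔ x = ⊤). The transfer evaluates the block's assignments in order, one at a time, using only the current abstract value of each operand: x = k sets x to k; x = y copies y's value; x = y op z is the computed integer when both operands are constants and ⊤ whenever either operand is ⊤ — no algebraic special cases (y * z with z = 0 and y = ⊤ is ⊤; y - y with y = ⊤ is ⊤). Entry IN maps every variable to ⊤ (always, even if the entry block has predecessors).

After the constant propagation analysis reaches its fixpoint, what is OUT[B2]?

Answer: {a: 0, b: 5, c: ⊤, d: 0, e: 0, f: ⊤}

Derivation:
Converged values:
  B0:  IN=(all ⊤)  OUT={b:5, d:0; rest ⊤}
  B1:  IN={b:5, d:0; rest ⊤}  OUT={a:0, b:5, d:0; rest ⊤}
  B2:  IN={a:0, b:5, d:0; rest ⊤}  OUT={a:0, b:5, d:0, e:0; rest ⊤}
  B3:  IN={d:0; rest ⊤}  OUT={d:0; rest ⊤}
  B4:  IN={d:0; rest ⊤}  OUT={b:0, d:0; rest ⊤}
  B5:  IN={d:0; rest ⊤}  OUT={d:0, f:-4; rest ⊤}
  B6:  IN={d:0, f:-4; rest ⊤}  OUT={d:0, e:-4, f:-4; rest ⊤}
  B7:  IN={d:0, e:-4, f:-4; rest ⊤}  OUT={d:0, e:-4, f:-4; rest ⊤}

Merge at B2: IN[B2] = OUT[B1] = {a: 0, b: 5, c: ⊤, d: 0, e: ⊤, f: ⊤}
Applying B2's transfer function to that IN value gives OUT[B2] (row B2 above).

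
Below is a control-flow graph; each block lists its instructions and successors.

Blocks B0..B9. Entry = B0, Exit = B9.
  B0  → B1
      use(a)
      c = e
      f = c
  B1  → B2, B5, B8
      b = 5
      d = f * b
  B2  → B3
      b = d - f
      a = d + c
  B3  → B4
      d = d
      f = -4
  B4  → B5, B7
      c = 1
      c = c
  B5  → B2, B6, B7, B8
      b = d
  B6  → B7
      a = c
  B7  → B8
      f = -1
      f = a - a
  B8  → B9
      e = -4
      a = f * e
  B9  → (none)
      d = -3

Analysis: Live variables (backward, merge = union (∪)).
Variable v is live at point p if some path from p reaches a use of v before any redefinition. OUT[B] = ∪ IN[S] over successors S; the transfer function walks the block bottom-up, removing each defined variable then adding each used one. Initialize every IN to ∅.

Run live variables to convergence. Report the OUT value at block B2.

Converged values:
  B0:  IN={a, e}  OUT={a, c, f}
  B1:  IN={a, c, f}  OUT={a, c, d, f}
  B2:  IN={c, d, f}  OUT={a, d}
  B3:  IN={a, d}  OUT={a, d, f}
  B4:  IN={a, d, f}  OUT={a, c, d, f}
  B5:  IN={a, c, d, f}  OUT={a, c, d, f}
  B6:  IN={c}  OUT={a}
  B7:  IN={a}  OUT={f}
  B8:  IN={f}  OUT={}
  B9:  IN={}  OUT={}

Merge at B2: OUT[B2] = IN[B3] = {a, d}

Answer: {a, d}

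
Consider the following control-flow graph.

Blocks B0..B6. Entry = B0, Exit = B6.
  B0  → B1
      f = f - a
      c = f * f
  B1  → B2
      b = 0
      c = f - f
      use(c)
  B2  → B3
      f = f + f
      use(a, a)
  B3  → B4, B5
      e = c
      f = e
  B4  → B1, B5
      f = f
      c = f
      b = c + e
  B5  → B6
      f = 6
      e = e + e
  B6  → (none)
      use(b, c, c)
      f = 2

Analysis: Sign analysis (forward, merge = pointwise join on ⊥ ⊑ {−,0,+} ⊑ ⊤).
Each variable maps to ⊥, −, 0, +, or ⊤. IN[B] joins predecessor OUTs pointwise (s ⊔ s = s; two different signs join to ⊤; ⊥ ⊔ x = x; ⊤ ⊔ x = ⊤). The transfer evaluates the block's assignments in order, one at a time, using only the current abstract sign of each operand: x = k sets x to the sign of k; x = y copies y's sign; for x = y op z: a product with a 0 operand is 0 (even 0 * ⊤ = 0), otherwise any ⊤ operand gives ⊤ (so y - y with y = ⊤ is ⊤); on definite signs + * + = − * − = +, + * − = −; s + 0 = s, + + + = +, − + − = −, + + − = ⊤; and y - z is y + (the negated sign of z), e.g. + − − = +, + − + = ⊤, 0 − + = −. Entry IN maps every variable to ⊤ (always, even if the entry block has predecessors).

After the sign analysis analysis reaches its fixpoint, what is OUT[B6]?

Fixpoint table:
  B0: | IN=(all ⊤) | OUT=(all ⊤)
  B1: | IN=(all ⊤) | OUT={b:0; rest ⊤}
  B2: | IN={b:0; rest ⊤} | OUT={b:0; rest ⊤}
  B3: | IN={b:0; rest ⊤} | OUT={b:0; rest ⊤}
  B4: | IN={b:0; rest ⊤} | OUT=(all ⊤)
  B5: | IN=(all ⊤) | OUT={f:+; rest ⊤}
  B6: | IN={f:+; rest ⊤} | OUT={f:+; rest ⊤}

Merge at B6: IN[B6] = OUT[B5] = {a: ⊤, b: ⊤, c: ⊤, d: ⊤, e: ⊤, f: +}
Applying B6's transfer function to that IN value gives OUT[B6] (row B6 above).

Answer: {a: ⊤, b: ⊤, c: ⊤, d: ⊤, e: ⊤, f: +}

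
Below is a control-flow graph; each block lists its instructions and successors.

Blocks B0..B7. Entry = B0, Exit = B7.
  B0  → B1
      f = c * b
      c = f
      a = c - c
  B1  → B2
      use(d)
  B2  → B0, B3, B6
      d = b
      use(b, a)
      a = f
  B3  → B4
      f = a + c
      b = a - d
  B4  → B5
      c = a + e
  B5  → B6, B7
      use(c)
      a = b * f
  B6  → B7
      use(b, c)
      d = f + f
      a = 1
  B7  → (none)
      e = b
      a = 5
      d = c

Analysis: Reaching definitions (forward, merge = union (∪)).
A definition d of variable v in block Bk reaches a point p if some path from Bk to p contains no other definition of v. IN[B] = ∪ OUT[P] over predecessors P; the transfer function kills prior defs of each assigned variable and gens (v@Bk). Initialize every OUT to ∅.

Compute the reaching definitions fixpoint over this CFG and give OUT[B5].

Answer: {a@B5, b@B3, c@B4, d@B2, f@B3}

Working:
Converged values:
  B0:   IN={a@B2, c@B0, d@B2, f@B0}   OUT={a@B0, c@B0, d@B2, f@B0}
  B1:   IN={a@B0, c@B0, d@B2, f@B0}   OUT={a@B0, c@B0, d@B2, f@B0}
  B2:   IN={a@B0, c@B0, d@B2, f@B0}   OUT={a@B2, c@B0, d@B2, f@B0}
  B3:   IN={a@B2, c@B0, d@B2, f@B0}   OUT={a@B2, b@B3, c@B0, d@B2, f@B3}
  B4:   IN={a@B2, b@B3, c@B0, d@B2, f@B3}   OUT={a@B2, b@B3, c@B4, d@B2, f@B3}
  B5:   IN={a@B2, b@B3, c@B4, d@B2, f@B3}   OUT={a@B5, b@B3, c@B4, d@B2, f@B3}
  B6:   IN={a@B2, a@B5, b@B3, c@B0, c@B4, d@B2, f@B0, f@B3}   OUT={a@B6, b@B3, c@B0, c@B4, d@B6, f@B0, f@B3}
  B7:   IN={a@B5, a@B6, b@B3, c@B0, c@B4, d@B2, d@B6, f@B0, f@B3}   OUT={a@B7, b@B3, c@B0, c@B4, d@B7, e@B7, f@B0, f@B3}

Merge at B5: IN[B5] = OUT[B4] = {a@B2, b@B3, c@B4, d@B2, f@B3}
Applying B5's transfer function to that IN value gives OUT[B5] (row B5 above).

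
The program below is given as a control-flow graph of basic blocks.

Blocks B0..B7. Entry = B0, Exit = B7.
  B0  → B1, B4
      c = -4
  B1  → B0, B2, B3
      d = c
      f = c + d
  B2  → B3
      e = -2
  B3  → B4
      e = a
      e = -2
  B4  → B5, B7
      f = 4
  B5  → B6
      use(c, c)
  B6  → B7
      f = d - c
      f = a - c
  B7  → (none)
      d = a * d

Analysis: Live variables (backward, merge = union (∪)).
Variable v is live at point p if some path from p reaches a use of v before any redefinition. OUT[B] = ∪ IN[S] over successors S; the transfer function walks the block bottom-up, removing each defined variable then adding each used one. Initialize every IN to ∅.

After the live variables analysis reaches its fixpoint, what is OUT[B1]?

Answer: {a, c, d}

Trace:
Converged values:
  B0: | IN={a, d} | OUT={a, c, d}
  B1: | IN={a, c} | OUT={a, c, d}
  B2: | IN={a, c, d} | OUT={a, c, d}
  B3: | IN={a, c, d} | OUT={a, c, d}
  B4: | IN={a, c, d} | OUT={a, c, d}
  B5: | IN={a, c, d} | OUT={a, c, d}
  B6: | IN={a, c, d} | OUT={a, d}
  B7: | IN={a, d} | OUT={}

Merge at B1: OUT[B1] = IN[B0] ⊔ IN[B2] ⊔ IN[B3] = {a, c, d}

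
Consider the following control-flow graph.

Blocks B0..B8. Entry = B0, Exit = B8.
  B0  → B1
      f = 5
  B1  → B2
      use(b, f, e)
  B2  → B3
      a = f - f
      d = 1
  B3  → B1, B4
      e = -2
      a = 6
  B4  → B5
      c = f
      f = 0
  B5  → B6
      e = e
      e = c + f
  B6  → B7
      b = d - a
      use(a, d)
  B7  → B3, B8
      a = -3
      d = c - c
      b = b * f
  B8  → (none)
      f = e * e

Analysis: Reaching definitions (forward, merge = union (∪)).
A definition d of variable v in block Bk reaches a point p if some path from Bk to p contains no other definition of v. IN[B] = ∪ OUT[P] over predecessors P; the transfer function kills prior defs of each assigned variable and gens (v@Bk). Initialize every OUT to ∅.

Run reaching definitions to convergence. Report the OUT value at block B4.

Converged values:
  B0:  IN={}  OUT={f@B0}
  B1:  IN={a@B3, b@B7, c@B4, d@B2, d@B7, e@B3, f@B0, f@B4}  OUT={a@B3, b@B7, c@B4, d@B2, d@B7, e@B3, f@B0, f@B4}
  B2:  IN={a@B3, b@B7, c@B4, d@B2, d@B7, e@B3, f@B0, f@B4}  OUT={a@B2, b@B7, c@B4, d@B2, e@B3, f@B0, f@B4}
  B3:  IN={a@B2, a@B7, b@B7, c@B4, d@B2, d@B7, e@B3, e@B5, f@B0, f@B4}  OUT={a@B3, b@B7, c@B4, d@B2, d@B7, e@B3, f@B0, f@B4}
  B4:  IN={a@B3, b@B7, c@B4, d@B2, d@B7, e@B3, f@B0, f@B4}  OUT={a@B3, b@B7, c@B4, d@B2, d@B7, e@B3, f@B4}
  B5:  IN={a@B3, b@B7, c@B4, d@B2, d@B7, e@B3, f@B4}  OUT={a@B3, b@B7, c@B4, d@B2, d@B7, e@B5, f@B4}
  B6:  IN={a@B3, b@B7, c@B4, d@B2, d@B7, e@B5, f@B4}  OUT={a@B3, b@B6, c@B4, d@B2, d@B7, e@B5, f@B4}
  B7:  IN={a@B3, b@B6, c@B4, d@B2, d@B7, e@B5, f@B4}  OUT={a@B7, b@B7, c@B4, d@B7, e@B5, f@B4}
  B8:  IN={a@B7, b@B7, c@B4, d@B7, e@B5, f@B4}  OUT={a@B7, b@B7, c@B4, d@B7, e@B5, f@B8}

Merge at B4: IN[B4] = OUT[B3] = {a@B3, b@B7, c@B4, d@B2, d@B7, e@B3, f@B0, f@B4}
Applying B4's transfer function to that IN value gives OUT[B4] (row B4 above).

Answer: {a@B3, b@B7, c@B4, d@B2, d@B7, e@B3, f@B4}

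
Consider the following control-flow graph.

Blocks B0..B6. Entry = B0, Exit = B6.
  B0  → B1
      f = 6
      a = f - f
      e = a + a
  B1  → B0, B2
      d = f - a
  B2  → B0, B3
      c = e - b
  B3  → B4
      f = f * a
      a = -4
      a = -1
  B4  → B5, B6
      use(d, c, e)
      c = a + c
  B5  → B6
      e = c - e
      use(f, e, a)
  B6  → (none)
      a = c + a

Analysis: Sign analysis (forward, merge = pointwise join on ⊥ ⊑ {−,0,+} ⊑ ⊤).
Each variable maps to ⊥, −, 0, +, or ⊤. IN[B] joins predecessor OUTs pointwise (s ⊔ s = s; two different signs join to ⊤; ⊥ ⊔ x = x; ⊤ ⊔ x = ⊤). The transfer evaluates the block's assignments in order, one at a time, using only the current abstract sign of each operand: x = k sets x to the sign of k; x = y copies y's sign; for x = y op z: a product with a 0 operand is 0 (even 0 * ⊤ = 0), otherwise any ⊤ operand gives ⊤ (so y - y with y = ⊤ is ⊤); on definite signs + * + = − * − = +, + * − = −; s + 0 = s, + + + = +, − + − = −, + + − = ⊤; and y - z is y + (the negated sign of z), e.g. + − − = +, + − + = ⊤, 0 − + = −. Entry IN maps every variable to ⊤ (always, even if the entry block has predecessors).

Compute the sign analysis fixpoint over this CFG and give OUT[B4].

Per-block solution:
  B0:   IN=(all ⊤)   OUT={f:+; rest ⊤}
  B1:   IN={f:+; rest ⊤}   OUT={f:+; rest ⊤}
  B2:   IN={f:+; rest ⊤}   OUT={f:+; rest ⊤}
  B3:   IN={f:+; rest ⊤}   OUT={a:-; rest ⊤}
  B4:   IN={a:-; rest ⊤}   OUT={a:-; rest ⊤}
  B5:   IN={a:-; rest ⊤}   OUT={a:-; rest ⊤}
  B6:   IN={a:-; rest ⊤}   OUT=(all ⊤)

Merge at B4: IN[B4] = OUT[B3] = {a: -, b: ⊤, c: ⊤, d: ⊤, e: ⊤, f: ⊤}
Applying B4's transfer function to that IN value gives OUT[B4] (row B4 above).

Answer: {a: -, b: ⊤, c: ⊤, d: ⊤, e: ⊤, f: ⊤}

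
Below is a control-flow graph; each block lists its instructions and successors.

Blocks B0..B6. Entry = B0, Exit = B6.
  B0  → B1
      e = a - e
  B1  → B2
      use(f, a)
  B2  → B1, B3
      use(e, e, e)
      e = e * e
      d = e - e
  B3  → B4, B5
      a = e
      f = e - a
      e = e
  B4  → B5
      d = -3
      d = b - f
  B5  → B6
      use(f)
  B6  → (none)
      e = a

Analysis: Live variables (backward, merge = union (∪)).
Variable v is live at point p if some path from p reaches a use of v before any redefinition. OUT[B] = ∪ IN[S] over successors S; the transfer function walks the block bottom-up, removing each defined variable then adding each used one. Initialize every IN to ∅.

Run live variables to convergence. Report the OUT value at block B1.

Answer: {a, b, e, f}

Trace:
Converged values:
  B0: | IN={a, b, e, f} | OUT={a, b, e, f}
  B1: | IN={a, b, e, f} | OUT={a, b, e, f}
  B2: | IN={a, b, e, f} | OUT={a, b, e, f}
  B3: | IN={b, e} | OUT={a, b, f}
  B4: | IN={a, b, f} | OUT={a, f}
  B5: | IN={a, f} | OUT={a}
  B6: | IN={a} | OUT={}

Merge at B1: OUT[B1] = IN[B2] = {a, b, e, f}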